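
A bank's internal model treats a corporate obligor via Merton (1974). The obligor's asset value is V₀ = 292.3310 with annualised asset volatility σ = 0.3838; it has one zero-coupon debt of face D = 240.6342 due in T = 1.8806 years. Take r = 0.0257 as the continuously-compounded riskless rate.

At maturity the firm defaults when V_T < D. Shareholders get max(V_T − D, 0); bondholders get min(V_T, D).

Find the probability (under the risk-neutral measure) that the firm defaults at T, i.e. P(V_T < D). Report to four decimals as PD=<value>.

PD=0.4214

d₁ = [ln(V₀/D) + (r + σ²/2)T] / (σ√T)
   = [ln(292.3310/240.6342) + (0.0257 + 0.5·0.3838²)·1.8806] / (0.3838·√1.8806)
   = [0.194609 + 0.186840] / 0.526324 = 0.724741
d₂ = d₁ − σ√T = 0.724741 − 0.526324 = 0.198417
risk-neutral PD = N(−d₂) = N(-0.198417) = 0.421359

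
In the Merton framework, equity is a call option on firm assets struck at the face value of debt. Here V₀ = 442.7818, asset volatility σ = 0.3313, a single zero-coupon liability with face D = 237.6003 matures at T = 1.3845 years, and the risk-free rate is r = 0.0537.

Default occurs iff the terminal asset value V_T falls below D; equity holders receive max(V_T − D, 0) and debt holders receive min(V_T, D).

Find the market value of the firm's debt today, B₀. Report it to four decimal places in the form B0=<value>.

d₁ = [ln(V₀/D) + (r + σ²/2)T] / (σ√T)
   = [ln(442.7818/237.6003) + (0.0537 + 0.5·0.3313²)·1.3845] / (0.3313·√1.3845)
   = [0.622487 + 0.150329] / 0.389823 = 1.982477
d₂ = d₁ − σ√T = 1.982477 − 0.389823 = 1.592654
N(d₁) = 0.976287,  N(d₂) = 0.944381,  e^(−rT) = 0.928349
E₀ = V₀·N(d₁) − D·e^(−rT)·N(d₂)
   = 442.7818·0.976287 − 237.6003·0.928349·0.944381 = 223.974372
B₀ = V₀ − E₀ = 442.7818 − 223.974372 = 218.807428

B0=218.8074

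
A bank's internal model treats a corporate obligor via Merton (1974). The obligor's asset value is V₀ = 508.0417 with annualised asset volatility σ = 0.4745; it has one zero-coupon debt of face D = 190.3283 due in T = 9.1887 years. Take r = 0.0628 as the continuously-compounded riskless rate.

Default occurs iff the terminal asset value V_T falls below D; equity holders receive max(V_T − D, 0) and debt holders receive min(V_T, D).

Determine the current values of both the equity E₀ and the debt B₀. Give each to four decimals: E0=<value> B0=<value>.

d₁ = [ln(V₀/D) + (r + σ²/2)T] / (σ√T)
   = [ln(508.0417/190.3283) + (0.0628 + 0.5·0.4745²)·9.1887] / (0.4745·√9.1887)
   = [0.981813 + 1.611469] / 1.438346 = 1.802962
d₂ = d₁ − σ√T = 1.802962 − 1.438346 = 0.364616
N(d₁) = 0.964303,  N(d₂) = 0.642301,  e^(−rT) = 0.561552
E₀ = V₀·N(d₁) − D·e^(−rT)·N(d₂)
   = 508.0417·0.964303 − 190.3283·0.561552·0.642301 = 421.257399
B₀ = V₀ − E₀ = 508.0417 − 421.257399 = 86.784301

E0=421.2574 B0=86.7843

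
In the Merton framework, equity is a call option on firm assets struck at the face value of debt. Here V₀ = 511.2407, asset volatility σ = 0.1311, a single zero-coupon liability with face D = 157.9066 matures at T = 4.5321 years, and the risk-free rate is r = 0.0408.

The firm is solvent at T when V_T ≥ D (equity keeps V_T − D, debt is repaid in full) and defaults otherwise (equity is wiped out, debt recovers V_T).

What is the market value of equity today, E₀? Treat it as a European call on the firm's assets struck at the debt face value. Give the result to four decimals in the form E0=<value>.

E0=379.9920

d₁ = [ln(V₀/D) + (r + σ²/2)T] / (σ√T)
   = [ln(511.2407/157.9066) + (0.0408 + 0.5·0.1311²)·4.5321] / (0.1311·√4.5321)
   = [1.174837 + 0.223857] / 0.279095 = 5.011528
d₂ = d₁ − σ√T = 5.011528 − 0.279095 = 4.732433
N(d₁) = 1.000000,  N(d₂) = 0.999999,  e^(−rT) = 0.831179
E₀ = V₀·N(d₁) − D·e^(−rT)·N(d₂)
   = 511.2407·1.000000 − 157.9066·0.831179·0.999999 = 379.992002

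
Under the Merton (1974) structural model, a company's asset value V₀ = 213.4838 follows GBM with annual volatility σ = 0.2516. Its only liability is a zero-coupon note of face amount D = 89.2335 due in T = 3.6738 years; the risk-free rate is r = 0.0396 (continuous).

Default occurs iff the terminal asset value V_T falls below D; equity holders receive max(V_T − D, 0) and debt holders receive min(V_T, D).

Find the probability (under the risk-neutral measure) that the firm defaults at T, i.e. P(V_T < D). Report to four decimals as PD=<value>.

PD=0.0308

d₁ = [ln(V₀/D) + (r + σ²/2)T] / (σ√T)
   = [ln(213.4838/89.2335) + (0.0396 + 0.5·0.2516²)·3.6738] / (0.2516·√3.6738)
   = [0.872304 + 0.261763] / 0.482246 = 2.351638
d₂ = d₁ − σ√T = 2.351638 − 0.482246 = 1.869392
risk-neutral PD = N(−d₂) = N(-1.869392) = 0.030784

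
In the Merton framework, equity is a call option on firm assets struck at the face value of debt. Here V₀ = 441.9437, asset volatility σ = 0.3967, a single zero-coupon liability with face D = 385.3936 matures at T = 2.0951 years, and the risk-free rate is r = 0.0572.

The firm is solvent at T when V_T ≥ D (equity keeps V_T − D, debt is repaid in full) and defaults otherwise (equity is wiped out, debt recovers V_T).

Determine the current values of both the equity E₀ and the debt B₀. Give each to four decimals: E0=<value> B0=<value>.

d₁ = [ln(V₀/D) + (r + σ²/2)T] / (σ√T)
   = [ln(441.9437/385.3936) + (0.0572 + 0.5·0.3967²)·2.0951] / (0.3967·√2.0951)
   = [0.136917 + 0.284694] / 0.574202 = 0.734256
d₂ = d₁ − σ√T = 0.734256 − 0.574202 = 0.160054
N(d₁) = 0.768604,  N(d₂) = 0.563581,  e^(−rT) = 0.887063
E₀ = V₀·N(d₁) − D·e^(−rT)·N(d₂)
   = 441.9437·0.768604 − 385.3936·0.887063·0.563581 = 147.009154
B₀ = V₀ − E₀ = 441.9437 − 147.009154 = 294.934546

E0=147.0092 B0=294.9345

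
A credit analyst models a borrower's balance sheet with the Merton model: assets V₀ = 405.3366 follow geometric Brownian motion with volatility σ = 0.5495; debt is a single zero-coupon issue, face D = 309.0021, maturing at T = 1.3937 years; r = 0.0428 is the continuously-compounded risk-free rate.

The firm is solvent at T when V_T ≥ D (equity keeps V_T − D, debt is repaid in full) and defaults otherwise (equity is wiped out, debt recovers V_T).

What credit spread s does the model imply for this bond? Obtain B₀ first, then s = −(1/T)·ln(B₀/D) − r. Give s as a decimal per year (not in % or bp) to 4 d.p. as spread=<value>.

d₁ = [ln(V₀/D) + (r + σ²/2)T] / (σ√T)
   = [ln(405.3366/309.0021) + (0.0428 + 0.5·0.5495²)·1.3937] / (0.5495·√1.3937)
   = [0.271370 + 0.270064] / 0.648713 = 0.834629
d₂ = d₁ − σ√T = 0.834629 − 0.648713 = 0.185916
N(d₁) = 0.798037,  N(d₂) = 0.573745,  e^(−rT) = 0.942094
E₀ = V₀·N(d₁) − D·e^(−rT)·N(d₂)
   = 405.3366·0.798037 − 309.0021·0.942094·0.573745 = 156.451202
B₀ = V₀ − E₀ = 405.3366 − 156.451202 = 248.885398
spread = −(1/T)·ln(B₀/D) − r = −(1/1.3937)·ln(248.885398/309.0021) − 0.0428 = 0.11243824

spread=0.1124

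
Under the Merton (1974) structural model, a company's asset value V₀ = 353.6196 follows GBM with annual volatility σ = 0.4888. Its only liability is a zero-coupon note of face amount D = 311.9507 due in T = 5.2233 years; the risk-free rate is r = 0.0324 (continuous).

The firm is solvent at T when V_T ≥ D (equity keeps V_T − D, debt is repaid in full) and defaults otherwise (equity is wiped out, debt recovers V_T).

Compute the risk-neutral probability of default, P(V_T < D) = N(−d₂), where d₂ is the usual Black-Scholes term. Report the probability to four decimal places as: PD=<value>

PD=0.6159

d₁ = [ln(V₀/D) + (r + σ²/2)T] / (σ√T)
   = [ln(353.6196/311.9507) + (0.0324 + 0.5·0.4888²)·5.2233] / (0.4888·√5.2233)
   = [0.125377 + 0.793225] / 1.117130 = 0.822287
d₂ = d₁ − σ√T = 0.822287 − 1.117130 = -0.294843
risk-neutral PD = N(−d₂) = N(0.294843) = 0.615943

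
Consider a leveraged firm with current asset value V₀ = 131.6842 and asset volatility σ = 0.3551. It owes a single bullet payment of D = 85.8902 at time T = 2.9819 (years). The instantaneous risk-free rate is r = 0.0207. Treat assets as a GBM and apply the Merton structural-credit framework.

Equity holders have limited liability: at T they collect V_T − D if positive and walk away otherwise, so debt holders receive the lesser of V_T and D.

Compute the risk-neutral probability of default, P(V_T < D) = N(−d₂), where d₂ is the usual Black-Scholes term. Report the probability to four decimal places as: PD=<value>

PD=0.3117

d₁ = [ln(V₀/D) + (r + σ²/2)T] / (σ√T)
   = [ln(131.6842/85.8902) + (0.0207 + 0.5·0.3551²)·2.9819] / (0.3551·√2.9819)
   = [0.427337 + 0.249728] / 0.613193 = 1.104163
d₂ = d₁ − σ√T = 1.104163 − 0.613193 = 0.490970
risk-neutral PD = N(−d₂) = N(-0.490970) = 0.311724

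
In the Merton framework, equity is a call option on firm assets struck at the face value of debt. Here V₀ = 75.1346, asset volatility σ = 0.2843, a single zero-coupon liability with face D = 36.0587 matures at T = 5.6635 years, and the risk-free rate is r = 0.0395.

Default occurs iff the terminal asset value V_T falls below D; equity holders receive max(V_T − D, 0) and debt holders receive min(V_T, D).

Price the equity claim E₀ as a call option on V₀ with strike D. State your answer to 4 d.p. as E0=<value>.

E0=47.3749

d₁ = [ln(V₀/D) + (r + σ²/2)T] / (σ√T)
   = [ln(75.1346/36.0587) + (0.0395 + 0.5·0.2843²)·5.6635] / (0.2843·√5.6635)
   = [0.734133 + 0.452589] / 0.676580 = 1.754000
d₂ = d₁ − σ√T = 1.754000 − 0.676580 = 1.077420
N(d₁) = 0.960285,  N(d₂) = 0.859354,  e^(−rT) = 0.799548
E₀ = V₀·N(d₁) − D·e^(−rT)·N(d₂)
   = 75.1346·0.960285 − 36.0587·0.799548·0.859354 = 47.374866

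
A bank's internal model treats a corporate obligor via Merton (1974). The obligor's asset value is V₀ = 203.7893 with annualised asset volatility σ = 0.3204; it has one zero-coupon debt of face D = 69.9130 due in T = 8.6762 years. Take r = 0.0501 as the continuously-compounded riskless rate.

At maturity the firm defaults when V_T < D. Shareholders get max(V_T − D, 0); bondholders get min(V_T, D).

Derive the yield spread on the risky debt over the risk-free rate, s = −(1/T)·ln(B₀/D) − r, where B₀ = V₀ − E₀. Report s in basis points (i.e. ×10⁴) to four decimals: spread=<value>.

d₁ = [ln(V₀/D) + (r + σ²/2)T] / (σ√T)
   = [ln(203.7893/69.9130) + (0.0501 + 0.5·0.3204²)·8.6762] / (0.3204·√8.6762)
   = [1.069835 + 0.880010] / 0.943751 = 2.066060
d₂ = d₁ − σ√T = 2.066060 − 0.943751 = 1.122309
N(d₁) = 0.980589,  N(d₂) = 0.869134,  e^(−rT) = 0.647473
E₀ = V₀·N(d₁) − D·e^(−rT)·N(d₂)
   = 203.7893·0.980589 − 69.9130·0.647473·0.869134 = 160.490519
B₀ = V₀ − E₀ = 203.7893 − 160.490519 = 43.298781
spread = −(1/T)·ln(B₀/D) − r = −(1/8.6762)·ln(43.298781/69.9130) − 0.0501 = 0.00512316
in basis points: 0.00512316 × 10⁴ = 51.2316 bp

spread=51.2316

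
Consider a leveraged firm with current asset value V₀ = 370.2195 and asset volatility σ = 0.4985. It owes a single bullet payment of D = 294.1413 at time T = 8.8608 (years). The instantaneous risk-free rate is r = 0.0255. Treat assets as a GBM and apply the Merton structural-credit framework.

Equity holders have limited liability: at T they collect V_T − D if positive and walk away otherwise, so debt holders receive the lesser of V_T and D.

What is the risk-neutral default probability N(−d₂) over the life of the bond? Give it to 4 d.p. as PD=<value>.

d₁ = [ln(V₀/D) + (r + σ²/2)T] / (σ√T)
   = [ln(370.2195/294.1413) + (0.0255 + 0.5·0.4985²)·8.8608] / (0.4985·√8.8608)
   = [0.230036 + 1.326915] / 1.483890 = 1.049236
d₂ = d₁ − σ√T = 1.049236 − 1.483890 = -0.434654
risk-neutral PD = N(−d₂) = N(0.434654) = 0.668093

PD=0.6681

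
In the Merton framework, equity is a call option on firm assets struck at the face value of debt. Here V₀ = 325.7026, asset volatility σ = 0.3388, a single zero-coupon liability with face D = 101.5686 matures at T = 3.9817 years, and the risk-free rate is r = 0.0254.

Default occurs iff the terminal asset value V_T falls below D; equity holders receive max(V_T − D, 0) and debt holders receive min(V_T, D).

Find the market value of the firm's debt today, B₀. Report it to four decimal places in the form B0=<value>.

d₁ = [ln(V₀/D) + (r + σ²/2)T] / (σ√T)
   = [ln(325.7026/101.5686) + (0.0254 + 0.5·0.3388²)·3.9817] / (0.3388·√3.9817)
   = [1.165250 + 0.329656] / 0.676048 = 2.211242
d₂ = d₁ − σ√T = 2.211242 − 0.676048 = 1.535194
N(d₁) = 0.986490,  N(d₂) = 0.937632,  e^(−rT) = 0.903811
E₀ = V₀·N(d₁) − D·e^(−rT)·N(d₂)
   = 325.7026·0.986490 − 101.5686·0.903811·0.937632 = 235.229023
B₀ = V₀ − E₀ = 325.7026 − 235.229023 = 90.473577

B0=90.4736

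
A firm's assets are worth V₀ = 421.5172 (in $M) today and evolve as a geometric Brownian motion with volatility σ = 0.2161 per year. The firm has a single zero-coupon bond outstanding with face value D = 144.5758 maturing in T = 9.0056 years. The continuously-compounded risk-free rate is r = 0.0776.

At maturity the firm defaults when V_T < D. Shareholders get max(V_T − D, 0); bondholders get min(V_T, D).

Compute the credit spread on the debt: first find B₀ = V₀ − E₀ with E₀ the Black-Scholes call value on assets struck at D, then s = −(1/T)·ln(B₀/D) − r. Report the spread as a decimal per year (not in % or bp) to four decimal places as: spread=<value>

d₁ = [ln(V₀/D) + (r + σ²/2)T] / (σ√T)
   = [ln(421.5172/144.5758) + (0.0776 + 0.5·0.2161²)·9.0056] / (0.2161·√9.0056)
   = [1.070057 + 0.909112] / 0.648502 = 3.051910
d₂ = d₁ − σ√T = 3.051910 − 0.648502 = 2.403408
N(d₁) = 0.998863,  N(d₂) = 0.991878,  e^(−rT) = 0.497164
E₀ = V₀·N(d₁) − D·e^(−rT)·N(d₂)
   = 421.5172·0.998863 − 144.5758·0.497164·0.991878 = 349.743775
B₀ = V₀ − E₀ = 421.5172 − 349.743775 = 71.773425
spread = −(1/T)·ln(B₀/D) − r = −(1/9.0056)·ln(71.773425/144.5758) − 0.0776 = 0.00016158

spread=0.0002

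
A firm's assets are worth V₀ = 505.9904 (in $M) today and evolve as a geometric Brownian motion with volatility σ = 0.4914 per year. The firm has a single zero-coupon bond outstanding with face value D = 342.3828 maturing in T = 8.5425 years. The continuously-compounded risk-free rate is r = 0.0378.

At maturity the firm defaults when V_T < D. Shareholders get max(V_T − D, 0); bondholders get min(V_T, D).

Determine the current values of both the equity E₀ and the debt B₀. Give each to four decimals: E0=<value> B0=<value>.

d₁ = [ln(V₀/D) + (r + σ²/2)T] / (σ√T)
   = [ln(505.9904/342.3828) + (0.0378 + 0.5·0.4914²)·8.5425] / (0.4914·√8.5425)
   = [0.390588 + 1.354302] / 1.436242 = 1.214900
d₂ = d₁ − σ√T = 1.214900 − 1.436242 = -0.221342
N(d₁) = 0.887798,  N(d₂) = 0.412413,  e^(−rT) = 0.724042
E₀ = V₀·N(d₁) − D·e^(−rT)·N(d₂)
   = 505.9904·0.887798 − 342.3828·0.724042·0.412413 = 346.980271
B₀ = V₀ − E₀ = 505.9904 − 346.980271 = 159.010129

E0=346.9803 B0=159.0101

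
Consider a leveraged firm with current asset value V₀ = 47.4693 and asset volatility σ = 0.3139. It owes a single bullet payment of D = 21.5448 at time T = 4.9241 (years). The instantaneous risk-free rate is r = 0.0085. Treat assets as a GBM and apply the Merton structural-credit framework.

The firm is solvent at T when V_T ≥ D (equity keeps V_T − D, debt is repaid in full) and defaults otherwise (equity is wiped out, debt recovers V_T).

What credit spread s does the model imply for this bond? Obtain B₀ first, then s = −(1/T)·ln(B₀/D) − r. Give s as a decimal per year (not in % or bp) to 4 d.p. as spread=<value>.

spread=0.0120

d₁ = [ln(V₀/D) + (r + σ²/2)T] / (σ√T)
   = [ln(47.4693/21.5448) + (0.0085 + 0.5·0.3139²)·4.9241] / (0.3139·√4.9241)
   = [0.789949 + 0.284449] / 0.696554 = 1.542447
d₂ = d₁ − σ√T = 1.542447 − 0.696554 = 0.845893
N(d₁) = 0.938517,  N(d₂) = 0.801194,  e^(−rT) = 0.959009
E₀ = V₀·N(d₁) − D·e^(−rT)·N(d₂)
   = 47.4693·0.938517 − 21.5448·0.959009·0.801194 = 27.996778
B₀ = V₀ − E₀ = 47.4693 − 27.996778 = 19.472522
spread = −(1/T)·ln(B₀/D) − r = −(1/4.9241)·ln(19.472522/21.5448) − 0.0085 = 0.01203779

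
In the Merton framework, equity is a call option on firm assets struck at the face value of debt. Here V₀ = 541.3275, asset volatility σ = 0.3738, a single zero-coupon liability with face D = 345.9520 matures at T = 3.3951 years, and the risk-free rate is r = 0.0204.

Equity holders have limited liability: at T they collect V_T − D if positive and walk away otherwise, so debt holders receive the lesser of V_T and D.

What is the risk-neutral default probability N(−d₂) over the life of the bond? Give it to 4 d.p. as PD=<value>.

PD=0.3423

d₁ = [ln(V₀/D) + (r + σ²/2)T] / (σ√T)
   = [ln(541.3275/345.9520) + (0.0204 + 0.5·0.3738²)·3.3951] / (0.3738·√3.3951)
   = [0.447724 + 0.306453] / 0.688756 = 1.094984
d₂ = d₁ − σ√T = 1.094984 − 0.688756 = 0.406228
risk-neutral PD = N(−d₂) = N(-0.406228) = 0.342288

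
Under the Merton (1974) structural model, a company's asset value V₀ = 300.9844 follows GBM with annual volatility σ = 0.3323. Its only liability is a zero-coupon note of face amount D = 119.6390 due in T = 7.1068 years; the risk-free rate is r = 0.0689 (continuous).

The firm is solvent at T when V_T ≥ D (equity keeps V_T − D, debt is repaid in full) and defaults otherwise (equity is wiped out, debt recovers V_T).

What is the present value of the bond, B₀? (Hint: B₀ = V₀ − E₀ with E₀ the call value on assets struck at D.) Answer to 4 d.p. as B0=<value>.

B0=70.4340

d₁ = [ln(V₀/D) + (r + σ²/2)T] / (σ√T)
   = [ln(300.9844/119.6390) + (0.0689 + 0.5·0.3323²)·7.1068] / (0.3323·√7.1068)
   = [0.922580 + 0.882037] / 0.885865 = 2.037124
d₂ = d₁ − σ√T = 2.037124 − 0.885865 = 1.151259
N(d₁) = 0.979181,  N(d₂) = 0.875187,  e^(−rT) = 0.612836
E₀ = V₀·N(d₁) − D·e^(−rT)·N(d₂)
   = 300.9844·0.979181 − 119.6390·0.612836·0.875187 = 230.550375
B₀ = V₀ − E₀ = 300.9844 − 230.550375 = 70.434025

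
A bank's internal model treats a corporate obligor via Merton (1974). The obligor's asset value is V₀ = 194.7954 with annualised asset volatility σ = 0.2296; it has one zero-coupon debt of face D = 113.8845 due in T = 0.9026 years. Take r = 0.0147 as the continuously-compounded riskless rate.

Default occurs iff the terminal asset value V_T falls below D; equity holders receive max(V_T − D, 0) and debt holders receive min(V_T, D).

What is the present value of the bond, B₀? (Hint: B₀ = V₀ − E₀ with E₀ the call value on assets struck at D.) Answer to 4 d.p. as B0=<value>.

B0=112.3232

d₁ = [ln(V₀/D) + (r + σ²/2)T] / (σ√T)
   = [ln(194.7954/113.8845) + (0.0147 + 0.5·0.2296²)·0.9026] / (0.2296·√0.9026)
   = [0.536765 + 0.037059] / 0.218132 = 2.630626
d₂ = d₁ − σ√T = 2.630626 − 0.218132 = 2.412494
N(d₁) = 0.995739,  N(d₂) = 0.992078,  e^(−rT) = 0.986819
E₀ = V₀·N(d₁) − D·e^(−rT)·N(d₂)
   = 194.7954·0.995739 − 113.8845·0.986819·0.992078 = 82.472156
B₀ = V₀ − E₀ = 194.7954 − 82.472156 = 112.323244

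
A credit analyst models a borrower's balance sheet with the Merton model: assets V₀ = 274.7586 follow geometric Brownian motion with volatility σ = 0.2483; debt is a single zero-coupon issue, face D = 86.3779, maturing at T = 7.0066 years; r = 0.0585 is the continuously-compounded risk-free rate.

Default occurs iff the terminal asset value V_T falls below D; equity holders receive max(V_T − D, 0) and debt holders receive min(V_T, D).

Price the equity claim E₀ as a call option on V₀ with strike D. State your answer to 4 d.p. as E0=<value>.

E0=217.6524

d₁ = [ln(V₀/D) + (r + σ²/2)T] / (σ√T)
   = [ln(274.7586/86.3779) + (0.0585 + 0.5·0.2483²)·7.0066] / (0.2483·√7.0066)
   = [1.157161 + 0.625875] / 0.657250 = 2.712874
d₂ = d₁ − σ√T = 2.712874 − 0.657250 = 2.055625
N(d₁) = 0.996665,  N(d₂) = 0.980091,  e^(−rT) = 0.663726
E₀ = V₀·N(d₁) − D·e^(−rT)·N(d₂)
   = 274.7586·0.996665 − 86.3779·0.663726·0.980091 = 217.652431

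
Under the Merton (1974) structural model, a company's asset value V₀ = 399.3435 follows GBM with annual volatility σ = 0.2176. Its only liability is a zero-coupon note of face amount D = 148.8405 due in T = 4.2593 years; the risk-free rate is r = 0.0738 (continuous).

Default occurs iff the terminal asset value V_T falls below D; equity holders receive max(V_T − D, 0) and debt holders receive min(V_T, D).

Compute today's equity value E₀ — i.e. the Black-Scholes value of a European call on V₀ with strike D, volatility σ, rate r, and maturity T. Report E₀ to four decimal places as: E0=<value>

d₁ = [ln(V₀/D) + (r + σ²/2)T] / (σ√T)
   = [ln(399.3435/148.8405) + (0.0738 + 0.5·0.2176²)·4.2593] / (0.2176·√4.2593)
   = [0.986947 + 0.415175] / 0.449084 = 3.122178
d₂ = d₁ − σ√T = 3.122178 − 0.449084 = 2.673093
N(d₁) = 0.999102,  N(d₂) = 0.996242,  e^(−rT) = 0.730273
E₀ = V₀·N(d₁) − D·e^(−rT)·N(d₂)
   = 399.3435·0.999102 − 148.8405·0.730273·0.996242 = 290.699247

E0=290.6992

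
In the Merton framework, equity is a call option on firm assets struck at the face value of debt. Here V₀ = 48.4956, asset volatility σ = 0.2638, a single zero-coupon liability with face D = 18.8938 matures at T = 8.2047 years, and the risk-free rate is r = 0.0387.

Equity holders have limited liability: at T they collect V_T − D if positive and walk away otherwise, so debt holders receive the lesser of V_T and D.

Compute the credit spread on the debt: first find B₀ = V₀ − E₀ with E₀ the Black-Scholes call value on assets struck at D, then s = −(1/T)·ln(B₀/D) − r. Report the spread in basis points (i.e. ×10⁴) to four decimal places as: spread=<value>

d₁ = [ln(V₀/D) + (r + σ²/2)T] / (σ√T)
   = [ln(48.4956/18.8938) + (0.0387 + 0.5·0.2638²)·8.2047] / (0.2638·√8.2047)
   = [0.942639 + 0.603006] / 0.755625 = 2.045520
d₂ = d₁ − σ√T = 2.045520 − 0.755625 = 1.289895
N(d₁) = 0.979598,  N(d₂) = 0.901457,  e^(−rT) = 0.727951
E₀ = V₀·N(d₁) − D·e^(−rT)·N(d₂)
   = 48.4956·0.979598 − 18.8938·0.727951·0.901457 = 35.107790
B₀ = V₀ − E₀ = 48.4956 − 35.107790 = 13.387810
spread = −(1/T)·ln(B₀/D) − r = −(1/8.2047)·ln(13.387810/18.8938) − 0.0387 = 0.00328681
in basis points: 0.00328681 × 10⁴ = 32.8681 bp

spread=32.8681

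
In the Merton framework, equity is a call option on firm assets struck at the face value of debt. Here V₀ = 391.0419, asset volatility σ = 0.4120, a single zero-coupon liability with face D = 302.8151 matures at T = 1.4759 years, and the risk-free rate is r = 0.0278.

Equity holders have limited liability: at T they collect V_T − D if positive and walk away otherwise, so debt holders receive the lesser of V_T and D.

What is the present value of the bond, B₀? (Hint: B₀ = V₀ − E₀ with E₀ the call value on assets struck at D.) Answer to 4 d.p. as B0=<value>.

d₁ = [ln(V₀/D) + (r + σ²/2)T] / (σ√T)
   = [ln(391.0419/302.8151) + (0.0278 + 0.5·0.4120²)·1.4759] / (0.4120·√1.4759)
   = [0.255692 + 0.166293] / 0.500525 = 0.843085
d₂ = d₁ − σ√T = 0.843085 − 0.500525 = 0.342560
N(d₁) = 0.800409,  N(d₂) = 0.634035,  e^(−rT) = 0.959800
E₀ = V₀·N(d₁) − D·e^(−rT)·N(d₂)
   = 391.0419·0.800409 − 302.8151·0.959800·0.634035 = 128.716367
B₀ = V₀ − E₀ = 391.0419 − 128.716367 = 262.325533

B0=262.3255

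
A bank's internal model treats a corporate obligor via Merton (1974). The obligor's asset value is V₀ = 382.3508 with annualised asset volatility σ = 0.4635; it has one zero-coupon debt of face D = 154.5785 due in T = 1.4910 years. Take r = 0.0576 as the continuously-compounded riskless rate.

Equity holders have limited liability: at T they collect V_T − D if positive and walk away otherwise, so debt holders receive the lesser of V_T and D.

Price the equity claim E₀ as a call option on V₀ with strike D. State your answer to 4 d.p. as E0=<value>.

E0=242.5521

d₁ = [ln(V₀/D) + (r + σ²/2)T] / (σ√T)
   = [ln(382.3508/154.5785) + (0.0576 + 0.5·0.4635²)·1.4910] / (0.4635·√1.4910)
   = [0.905636 + 0.246039] / 0.565964 = 2.034893
d₂ = d₁ − σ√T = 2.034893 − 0.565964 = 1.468929
N(d₁) = 0.979069,  N(d₂) = 0.929074,  e^(−rT) = 0.917703
E₀ = V₀·N(d₁) − D·e^(−rT)·N(d₂)
   = 382.3508·0.979069 − 154.5785·0.917703·0.929074 = 242.552106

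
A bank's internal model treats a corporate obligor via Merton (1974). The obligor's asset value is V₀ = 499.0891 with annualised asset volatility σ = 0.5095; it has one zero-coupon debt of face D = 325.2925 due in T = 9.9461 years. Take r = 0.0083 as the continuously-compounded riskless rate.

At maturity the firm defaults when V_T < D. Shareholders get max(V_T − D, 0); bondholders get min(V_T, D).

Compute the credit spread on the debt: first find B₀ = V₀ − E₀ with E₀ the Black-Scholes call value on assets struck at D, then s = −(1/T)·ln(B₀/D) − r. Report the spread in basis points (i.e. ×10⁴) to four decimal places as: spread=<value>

d₁ = [ln(V₀/D) + (r + σ²/2)T] / (σ√T)
   = [ln(499.0891/325.2925) + (0.0083 + 0.5·0.5095²)·9.9461] / (0.5095·√9.9461)
   = [0.428060 + 1.373508] / 1.606832 = 1.121192
d₂ = d₁ − σ√T = 1.121192 − 1.606832 = -0.485640
N(d₁) = 0.868897,  N(d₂) = 0.313611,  e^(−rT) = 0.920763
E₀ = V₀·N(d₁) − D·e^(−rT)·N(d₂)
   = 499.0891·0.868897 − 325.2925·0.920763·0.313611 = 339.725054
B₀ = V₀ − E₀ = 499.0891 − 339.725054 = 159.364046
spread = −(1/T)·ln(B₀/D) − r = −(1/9.9461)·ln(159.364046/325.2925) − 0.0083 = 0.06344004
in basis points: 0.06344004 × 10⁴ = 634.4004 bp

spread=634.4004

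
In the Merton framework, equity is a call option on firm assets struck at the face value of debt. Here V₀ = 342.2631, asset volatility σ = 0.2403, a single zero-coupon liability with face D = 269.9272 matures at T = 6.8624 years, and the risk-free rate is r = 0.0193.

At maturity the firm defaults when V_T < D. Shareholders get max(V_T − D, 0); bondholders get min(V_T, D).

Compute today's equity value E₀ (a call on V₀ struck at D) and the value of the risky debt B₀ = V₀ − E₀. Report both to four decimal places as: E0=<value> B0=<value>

E0=135.8364 B0=206.4267

d₁ = [ln(V₀/D) + (r + σ²/2)T] / (σ√T)
   = [ln(342.2631/269.9272) + (0.0193 + 0.5·0.2403²)·6.8624] / (0.2403·√6.8624)
   = [0.237427 + 0.330576] / 0.629494 = 0.902317
d₂ = d₁ − σ√T = 0.902317 − 0.629494 = 0.272823
N(d₁) = 0.816556,  N(d₂) = 0.607505,  e^(−rT) = 0.875952
E₀ = V₀·N(d₁) − D·e^(−rT)·N(d₂)
   = 342.2631·0.816556 − 269.9272·0.875952·0.607505 = 135.836422
B₀ = V₀ − E₀ = 342.2631 − 135.836422 = 206.426678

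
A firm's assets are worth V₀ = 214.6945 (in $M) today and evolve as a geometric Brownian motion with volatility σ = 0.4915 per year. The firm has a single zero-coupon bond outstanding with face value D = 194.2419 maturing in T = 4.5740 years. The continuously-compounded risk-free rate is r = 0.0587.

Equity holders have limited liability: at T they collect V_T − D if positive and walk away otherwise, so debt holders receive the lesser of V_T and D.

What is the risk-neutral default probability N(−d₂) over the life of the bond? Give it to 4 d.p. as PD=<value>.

PD=0.5694

d₁ = [ln(V₀/D) + (r + σ²/2)T] / (σ√T)
   = [ln(214.6945/194.2419) + (0.0587 + 0.5·0.4915²)·4.5740] / (0.4915·√4.5740)
   = [0.100112 + 0.820970] / 1.051167 = 0.876247
d₂ = d₁ − σ√T = 0.876247 − 1.051167 = -0.174920
risk-neutral PD = N(−d₂) = N(0.174920) = 0.569429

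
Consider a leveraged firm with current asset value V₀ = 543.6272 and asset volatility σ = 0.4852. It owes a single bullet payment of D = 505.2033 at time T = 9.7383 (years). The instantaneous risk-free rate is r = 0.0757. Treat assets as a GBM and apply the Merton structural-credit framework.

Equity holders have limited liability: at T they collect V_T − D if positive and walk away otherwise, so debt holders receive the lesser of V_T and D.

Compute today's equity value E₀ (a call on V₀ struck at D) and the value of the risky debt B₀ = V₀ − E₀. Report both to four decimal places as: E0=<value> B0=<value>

d₁ = [ln(V₀/D) + (r + σ²/2)T] / (σ√T)
   = [ln(543.6272/505.2033) + (0.0757 + 0.5·0.4852²)·9.7383] / (0.4852·√9.7383)
   = [0.073303 + 1.883480] / 1.514127 = 1.292350
d₂ = d₁ − σ√T = 1.292350 − 1.514127 = -0.221777
N(d₁) = 0.901882,  N(d₂) = 0.412244,  e^(−rT) = 0.478457
E₀ = V₀·N(d₁) − D·e^(−rT)·N(d₂)
   = 543.6272·0.901882 − 505.2033·0.478457·0.412244 = 390.640898
B₀ = V₀ − E₀ = 543.6272 − 390.640898 = 152.986302

E0=390.6409 B0=152.9863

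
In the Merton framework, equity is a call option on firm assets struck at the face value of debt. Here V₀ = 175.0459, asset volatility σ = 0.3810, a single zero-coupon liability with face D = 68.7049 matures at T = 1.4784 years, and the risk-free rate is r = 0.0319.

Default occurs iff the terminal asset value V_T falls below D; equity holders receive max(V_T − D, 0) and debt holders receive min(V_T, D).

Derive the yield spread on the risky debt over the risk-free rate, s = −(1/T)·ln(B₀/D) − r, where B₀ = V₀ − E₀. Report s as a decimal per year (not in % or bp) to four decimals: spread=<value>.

d₁ = [ln(V₀/D) + (r + σ²/2)T] / (σ√T)
   = [ln(175.0459/68.7049) + (0.0319 + 0.5·0.3810²)·1.4784] / (0.3810·√1.4784)
   = [0.935228 + 0.154464] / 0.463256 = 2.352246
d₂ = d₁ − σ√T = 2.352246 − 0.463256 = 1.888990
N(d₁) = 0.990670,  N(d₂) = 0.970553,  e^(−rT) = 0.953934
E₀ = V₀·N(d₁) − D·e^(−rT)·N(d₂)
   = 175.0459·0.990670 − 68.7049·0.953934·0.970553 = 109.802682
B₀ = V₀ − E₀ = 175.0459 − 109.802682 = 65.243218
spread = −(1/T)·ln(B₀/D) − r = −(1/1.4784)·ln(65.243218/68.7049) − 0.0319 = 0.00306917

spread=0.0031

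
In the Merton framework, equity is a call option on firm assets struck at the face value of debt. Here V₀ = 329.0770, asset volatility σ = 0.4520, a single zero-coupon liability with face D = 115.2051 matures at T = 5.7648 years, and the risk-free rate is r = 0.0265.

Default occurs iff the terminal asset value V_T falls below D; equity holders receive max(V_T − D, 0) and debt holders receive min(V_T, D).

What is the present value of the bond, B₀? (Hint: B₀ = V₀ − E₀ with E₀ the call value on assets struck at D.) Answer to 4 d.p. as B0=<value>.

d₁ = [ln(V₀/D) + (r + σ²/2)T] / (σ√T)
   = [ln(329.0770/115.2051) + (0.0265 + 0.5·0.4520²)·5.7648] / (0.4520·√5.7648)
   = [1.049578 + 0.741653] / 1.085252 = 1.650521
d₂ = d₁ − σ√T = 1.650521 − 1.085252 = 0.565269
N(d₁) = 0.950582,  N(d₂) = 0.714055,  e^(−rT) = 0.858330
E₀ = V₀·N(d₁) − D·e^(−rT)·N(d₂)
   = 329.0770·0.950582 − 115.2051·0.858330·0.714055 = 242.206070
B₀ = V₀ − E₀ = 329.0770 − 242.206070 = 86.870930

B0=86.8709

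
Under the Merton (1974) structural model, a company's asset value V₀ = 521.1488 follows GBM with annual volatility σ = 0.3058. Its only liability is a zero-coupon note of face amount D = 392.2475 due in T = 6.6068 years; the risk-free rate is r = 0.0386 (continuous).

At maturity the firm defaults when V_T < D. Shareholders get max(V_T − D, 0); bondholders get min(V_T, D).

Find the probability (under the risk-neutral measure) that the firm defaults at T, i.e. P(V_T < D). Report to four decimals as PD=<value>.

PD=0.3848

d₁ = [ln(V₀/D) + (r + σ²/2)T] / (σ√T)
   = [ln(521.1488/392.2475) + (0.0386 + 0.5·0.3058²)·6.6068] / (0.3058·√6.6068)
   = [0.284143 + 0.563935] / 0.786019 = 1.078954
d₂ = d₁ − σ√T = 1.078954 − 0.786019 = 0.292935
risk-neutral PD = N(−d₂) = N(-0.292935) = 0.384786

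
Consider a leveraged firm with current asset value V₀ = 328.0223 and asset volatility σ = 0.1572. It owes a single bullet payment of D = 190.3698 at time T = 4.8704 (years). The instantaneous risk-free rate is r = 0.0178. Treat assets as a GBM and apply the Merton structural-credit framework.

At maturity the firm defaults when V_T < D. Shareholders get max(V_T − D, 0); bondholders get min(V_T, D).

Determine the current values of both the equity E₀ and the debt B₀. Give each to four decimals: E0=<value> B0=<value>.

E0=154.5798 B0=173.4425

d₁ = [ln(V₀/D) + (r + σ²/2)T] / (σ√T)
   = [ln(328.0223/190.3698) + (0.0178 + 0.5·0.1572²)·4.8704] / (0.1572·√4.8704)
   = [0.544113 + 0.146871] / 0.346924 = 1.991744
d₂ = d₁ − σ√T = 1.991744 − 0.346924 = 1.644819
N(d₁) = 0.976800,  N(d₂) = 0.949996,  e^(−rT) = 0.916958
E₀ = V₀·N(d₁) − D·e^(−rT)·N(d₂)
   = 328.0223·0.976800 − 190.3698·0.916958·0.949996 = 154.579798
B₀ = V₀ − E₀ = 328.0223 − 154.579798 = 173.442502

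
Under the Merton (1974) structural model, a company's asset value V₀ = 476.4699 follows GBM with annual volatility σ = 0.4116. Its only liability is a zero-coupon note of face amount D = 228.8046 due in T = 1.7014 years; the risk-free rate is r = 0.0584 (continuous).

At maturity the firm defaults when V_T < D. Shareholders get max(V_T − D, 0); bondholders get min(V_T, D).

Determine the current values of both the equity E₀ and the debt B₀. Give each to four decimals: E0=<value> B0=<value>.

E0=273.5854 B0=202.8845

d₁ = [ln(V₀/D) + (r + σ²/2)T] / (σ√T)
   = [ln(476.4699/228.8046) + (0.0584 + 0.5·0.4116²)·1.7014] / (0.4116·√1.7014)
   = [0.733536 + 0.243483] / 0.536882 = 1.819803
d₂ = d₁ − σ√T = 1.819803 − 0.536882 = 1.282921
N(d₁) = 0.965605,  N(d₂) = 0.900240,  e^(−rT) = 0.905415
E₀ = V₀·N(d₁) − D·e^(−rT)·N(d₂)
   = 476.4699·0.965605 − 228.8046·0.905415·0.900240 = 273.585370
B₀ = V₀ − E₀ = 476.4699 − 273.585370 = 202.884530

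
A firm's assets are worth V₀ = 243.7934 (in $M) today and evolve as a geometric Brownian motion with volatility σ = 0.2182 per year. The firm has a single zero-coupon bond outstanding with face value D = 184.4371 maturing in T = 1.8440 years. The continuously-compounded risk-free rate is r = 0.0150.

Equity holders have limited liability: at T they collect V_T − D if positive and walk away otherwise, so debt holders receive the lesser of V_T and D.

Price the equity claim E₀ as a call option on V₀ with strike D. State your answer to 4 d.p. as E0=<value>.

E0=69.1819

d₁ = [ln(V₀/D) + (r + σ²/2)T] / (σ√T)
   = [ln(243.7934/184.4371) + (0.0150 + 0.5·0.2182²)·1.8440] / (0.2182·√1.8440)
   = [0.279013 + 0.071558] / 0.296302 = 1.183150
d₂ = d₁ − σ√T = 1.183150 − 0.296302 = 0.886848
N(d₁) = 0.881625,  N(d₂) = 0.812420,  e^(−rT) = 0.972719
E₀ = V₀·N(d₁) − D·e^(−rT)·N(d₂)
   = 243.7934·0.881625 − 184.4371·0.972719·0.812420 = 69.181881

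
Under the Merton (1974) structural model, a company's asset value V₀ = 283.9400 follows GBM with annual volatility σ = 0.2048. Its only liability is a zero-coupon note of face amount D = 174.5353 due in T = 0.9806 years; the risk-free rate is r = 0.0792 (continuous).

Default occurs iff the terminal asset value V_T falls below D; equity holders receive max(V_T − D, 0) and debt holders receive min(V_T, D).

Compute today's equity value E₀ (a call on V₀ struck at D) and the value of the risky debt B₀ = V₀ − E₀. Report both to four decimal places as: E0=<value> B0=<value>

d₁ = [ln(V₀/D) + (r + σ²/2)T] / (σ√T)
   = [ln(283.9400/174.5353) + (0.0792 + 0.5·0.2048²)·0.9806] / (0.2048·√0.9806)
   = [0.486636 + 0.098228] / 0.202804 = 2.883893
d₂ = d₁ − σ√T = 2.883893 − 0.202804 = 2.681089
N(d₁) = 0.998036,  N(d₂) = 0.996331,  e^(−rT) = 0.925276
E₀ = V₀·N(d₁) − D·e^(−rT)·N(d₂)
   = 283.9400·0.998036 − 174.5353·0.925276·0.996331 = 122.481622
B₀ = V₀ − E₀ = 283.9400 − 122.481622 = 161.458378

E0=122.4816 B0=161.4584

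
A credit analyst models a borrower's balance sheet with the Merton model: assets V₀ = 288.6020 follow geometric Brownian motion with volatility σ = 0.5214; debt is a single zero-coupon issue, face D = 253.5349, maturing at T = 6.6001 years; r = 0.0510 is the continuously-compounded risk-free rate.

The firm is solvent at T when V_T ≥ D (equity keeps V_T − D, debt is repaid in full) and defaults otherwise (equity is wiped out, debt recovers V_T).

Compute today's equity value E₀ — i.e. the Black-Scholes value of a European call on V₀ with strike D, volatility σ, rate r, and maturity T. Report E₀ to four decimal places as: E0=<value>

d₁ = [ln(V₀/D) + (r + σ²/2)T] / (σ√T)
   = [ln(288.6020/253.5349) + (0.0510 + 0.5·0.5214²)·6.6001] / (0.5214·√6.6001)
   = [0.129547 + 1.233750] / 1.339511 = 1.017757
d₂ = d₁ − σ√T = 1.017757 − 1.339511 = -0.321754
N(d₁) = 0.845603,  N(d₂) = 0.373820,  e^(−rT) = 0.714191
E₀ = V₀·N(d₁) − D·e^(−rT)·N(d₂)
   = 288.6020·0.845603 − 253.5349·0.714191·0.373820 = 176.354435

E0=176.3544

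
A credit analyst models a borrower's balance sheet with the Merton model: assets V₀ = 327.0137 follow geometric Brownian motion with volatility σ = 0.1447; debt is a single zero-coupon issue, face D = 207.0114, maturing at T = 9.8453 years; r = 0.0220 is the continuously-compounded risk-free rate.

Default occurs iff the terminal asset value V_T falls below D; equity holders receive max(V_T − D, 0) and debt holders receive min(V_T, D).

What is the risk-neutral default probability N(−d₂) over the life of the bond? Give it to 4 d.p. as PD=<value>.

d₁ = [ln(V₀/D) + (r + σ²/2)T] / (σ√T)
   = [ln(327.0137/207.0114) + (0.0220 + 0.5·0.1447²)·9.8453] / (0.1447·√9.8453)
   = [0.457228 + 0.319667] / 0.454028 = 1.711117
d₂ = d₁ − σ√T = 1.711117 − 0.454028 = 1.257089
risk-neutral PD = N(−d₂) = N(-1.257089) = 0.104361

PD=0.1044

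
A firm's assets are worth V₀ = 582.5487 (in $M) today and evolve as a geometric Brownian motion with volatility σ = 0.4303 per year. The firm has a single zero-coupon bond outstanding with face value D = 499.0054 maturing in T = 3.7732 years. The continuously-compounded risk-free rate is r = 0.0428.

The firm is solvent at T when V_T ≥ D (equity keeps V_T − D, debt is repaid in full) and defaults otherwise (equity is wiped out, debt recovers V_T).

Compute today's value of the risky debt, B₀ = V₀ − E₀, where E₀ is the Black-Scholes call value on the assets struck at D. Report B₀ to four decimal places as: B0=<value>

B0=329.6396

d₁ = [ln(V₀/D) + (r + σ²/2)T] / (σ√T)
   = [ln(582.5487/499.0054) + (0.0428 + 0.5·0.4303²)·3.7732] / (0.4303·√3.7732)
   = [0.154796 + 0.510812] / 0.835846 = 0.796329
d₂ = d₁ − σ√T = 0.796329 − 0.835846 = -0.039517
N(d₁) = 0.787079,  N(d₂) = 0.484239,  e^(−rT) = 0.850873
E₀ = V₀·N(d₁) − D·e^(−rT)·N(d₂)
   = 582.5487·0.787079 − 499.0054·0.850873·0.484239 = 252.909114
B₀ = V₀ − E₀ = 582.5487 − 252.909114 = 329.639586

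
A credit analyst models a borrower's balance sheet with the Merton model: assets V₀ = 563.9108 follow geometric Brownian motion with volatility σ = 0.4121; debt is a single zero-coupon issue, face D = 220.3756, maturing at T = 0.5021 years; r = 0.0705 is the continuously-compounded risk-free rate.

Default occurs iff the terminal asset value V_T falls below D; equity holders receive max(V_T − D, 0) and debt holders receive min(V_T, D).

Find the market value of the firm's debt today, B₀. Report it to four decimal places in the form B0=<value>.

d₁ = [ln(V₀/D) + (r + σ²/2)T] / (σ√T)
   = [ln(563.9108/220.3756) + (0.0705 + 0.5·0.4121²)·0.5021] / (0.4121·√0.5021)
   = [0.939563 + 0.078033] / 0.292010 = 3.484797
d₂ = d₁ − σ√T = 3.484797 − 0.292010 = 3.192787
N(d₁) = 0.999754,  N(d₂) = 0.999295,  e^(−rT) = 0.965221
E₀ = V₀·N(d₁) − D·e^(−rT)·N(d₂)
   = 563.9108·0.999754 − 220.3756·0.965221·0.999295 = 351.210610
B₀ = V₀ − E₀ = 563.9108 − 351.210610 = 212.700190

B0=212.7002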